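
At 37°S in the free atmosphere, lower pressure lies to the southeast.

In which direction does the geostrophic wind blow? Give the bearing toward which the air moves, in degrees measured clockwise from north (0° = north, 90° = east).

045°

The pressure-gradient force points toward the southeast (bearing 135°).
Geostrophic balance: in the Southern Hemisphere the Coriolis force deflects motion to the left, so the geostrophic wind blows 90° to the left of the pressure-gradient force (low pressure on the right).
Rotating 135° by 90° counterclockwise gives 045° — the wind blows toward the northeast.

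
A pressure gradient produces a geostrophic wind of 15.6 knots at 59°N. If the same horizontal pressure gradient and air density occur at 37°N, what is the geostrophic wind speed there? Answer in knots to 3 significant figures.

With the same pressure gradient and density, V_g ∝ 1/f ∝ 1/sin φ.
V₂ = V₁ · sin φ₁ / sin φ₂ = 15.6 × sin 59° / sin 37°
V₂ = 15.6 × 0.8572/0.6018 = 22.2 knots

22.2 knots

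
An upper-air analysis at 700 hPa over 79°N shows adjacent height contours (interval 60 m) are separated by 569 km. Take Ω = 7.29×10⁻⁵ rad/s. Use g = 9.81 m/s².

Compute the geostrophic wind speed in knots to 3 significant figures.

14.0 knots

Coriolis parameter at 79°N:
f = 2Ω sin φ = 2 × 7.29×10⁻⁵ × sin 79° = 1.43×10⁻⁴ s⁻¹
Height gradient: |∂Z/∂n| = 60 m / 569000 m = 1.05×10⁻⁴
On a pressure surface, geostrophic balance gives V_g = (g/f)|∂Z/∂n|:
V_g = 9.81 × 1.05×10⁻⁴ / 1.43×10⁻⁴ = 7.23 m/s
Converting: 7.23 m/s × 1.944 = 14.0 knots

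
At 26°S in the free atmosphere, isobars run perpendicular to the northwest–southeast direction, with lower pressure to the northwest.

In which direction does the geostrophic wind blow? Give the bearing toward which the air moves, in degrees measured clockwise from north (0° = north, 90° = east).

The pressure-gradient force points toward the northwest (bearing 315°).
Geostrophic balance: in the Southern Hemisphere the Coriolis force deflects motion to the left, so the geostrophic wind blows 90° to the left of the pressure-gradient force (low pressure on the right).
Rotating 315° by 90° counterclockwise gives 225° — the wind blows toward the southwest.

225°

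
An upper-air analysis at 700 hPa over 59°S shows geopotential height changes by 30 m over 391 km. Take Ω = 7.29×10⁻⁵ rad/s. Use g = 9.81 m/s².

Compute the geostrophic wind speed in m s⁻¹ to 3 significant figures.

6.02 m s⁻¹

Coriolis parameter at 59°S:
f = 2Ω sin φ = 2 × 7.29×10⁻⁵ × sin 59° = 1.25×10⁻⁴ s⁻¹
Height gradient: |∂Z/∂n| = 30 m / 391000 m = 7.67×10⁻⁵
On a pressure surface, geostrophic balance gives V_g = (g/f)|∂Z/∂n|:
V_g = 9.81 × 7.67×10⁻⁵ / 1.25×10⁻⁴ = 6.02 m/s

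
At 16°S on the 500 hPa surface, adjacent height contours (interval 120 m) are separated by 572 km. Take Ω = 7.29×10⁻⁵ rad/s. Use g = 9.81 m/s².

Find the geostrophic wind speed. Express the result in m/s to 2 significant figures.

51 m/s

Coriolis parameter at 16°S:
f = 2Ω sin φ = 2 × 7.29×10⁻⁵ × sin 16° = 4.02×10⁻⁵ s⁻¹
Height gradient: |∂Z/∂n| = 120 m / 572000 m = 2.10×10⁻⁴
On a pressure surface, geostrophic balance gives V_g = (g/f)|∂Z/∂n|:
V_g = 9.81 × 2.10×10⁻⁴ / 4.02×10⁻⁵ = 51.2 m/s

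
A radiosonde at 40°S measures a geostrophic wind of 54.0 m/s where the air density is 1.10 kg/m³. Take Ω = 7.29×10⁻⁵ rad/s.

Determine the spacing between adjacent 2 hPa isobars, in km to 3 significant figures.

Coriolis parameter at 40°S:
f = 2Ω sin φ = 2 × 7.29×10⁻⁵ × sin 40° = 9.37×10⁻⁵ s⁻¹
Geostrophic balance rearranged: |∂P/∂n| = f ρ V_g
|∂P/∂n| = 9.37×10⁻⁵ × 1.10 × 54.0 = 5.57×10⁻³ Pa/m
Isobar spacing: Δn = ΔP/|∂P/∂n| = 200 Pa / 5.57×10⁻³ Pa/m = 35927 m ≈ 35.9 km

35.9 km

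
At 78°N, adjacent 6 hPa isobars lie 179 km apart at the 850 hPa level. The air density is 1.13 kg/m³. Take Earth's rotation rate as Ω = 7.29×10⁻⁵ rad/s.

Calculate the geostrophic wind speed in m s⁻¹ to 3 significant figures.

20.8 m s⁻¹

Coriolis parameter at 78°N:
f = 2Ω sin φ = 2 × 7.29×10⁻⁵ × sin 78° = 1.43×10⁻⁴ s⁻¹
Pressure gradient: |∂P/∂n| = 600 Pa / 179000 m = 3.35×10⁻³ Pa/m
Geostrophic balance (pressure-gradient force = Coriolis force):
V_g = (1/(fρ)) |∂P/∂n| = 3.35×10⁻³ / (1.43×10⁻⁴ × 1.13) = 20.8 m/s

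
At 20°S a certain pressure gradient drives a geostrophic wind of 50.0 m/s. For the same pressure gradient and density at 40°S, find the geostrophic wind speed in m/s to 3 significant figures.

26.6 m/s

With the same pressure gradient and density, V_g ∝ 1/f ∝ 1/sin φ.
V₂ = V₁ · sin φ₁ / sin φ₂ = 50.0 × sin 20° / sin 40°
V₂ = 50.0 × 0.3420/0.6428 = 26.6 m/s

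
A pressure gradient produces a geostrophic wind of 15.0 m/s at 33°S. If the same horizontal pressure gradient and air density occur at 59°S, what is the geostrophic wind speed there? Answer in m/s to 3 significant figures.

9.53 m/s

With the same pressure gradient and density, V_g ∝ 1/f ∝ 1/sin φ.
V₂ = V₁ · sin φ₁ / sin φ₂ = 15.0 × sin 33° / sin 59°
V₂ = 15.0 × 0.5446/0.8572 = 9.53 m/s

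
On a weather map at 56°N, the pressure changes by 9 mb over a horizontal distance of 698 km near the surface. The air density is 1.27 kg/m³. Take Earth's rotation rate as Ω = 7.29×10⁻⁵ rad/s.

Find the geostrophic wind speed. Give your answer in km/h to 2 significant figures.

Coriolis parameter at 56°N:
f = 2Ω sin φ = 2 × 7.29×10⁻⁵ × sin 56° = 1.21×10⁻⁴ s⁻¹
Pressure gradient: |∂P/∂n| = 900 Pa / 698000 m = 1.29×10⁻³ Pa/m
Geostrophic balance (pressure-gradient force = Coriolis force):
V_g = (1/(fρ)) |∂P/∂n| = 1.29×10⁻³ / (1.21×10⁻⁴ × 1.27) = 8.40 m/s
Converting: 8.40 m/s × 3.6 = 30 km/h

30 km/h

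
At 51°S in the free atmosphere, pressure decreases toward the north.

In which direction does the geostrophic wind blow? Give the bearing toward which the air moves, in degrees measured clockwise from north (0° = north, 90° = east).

The pressure-gradient force points toward the north (bearing 000°).
Geostrophic balance: in the Southern Hemisphere the Coriolis force deflects motion to the left, so the geostrophic wind blows 90° to the left of the pressure-gradient force (low pressure on the right).
Rotating 000° by 90° counterclockwise gives 270° — the wind blows toward the west.

270°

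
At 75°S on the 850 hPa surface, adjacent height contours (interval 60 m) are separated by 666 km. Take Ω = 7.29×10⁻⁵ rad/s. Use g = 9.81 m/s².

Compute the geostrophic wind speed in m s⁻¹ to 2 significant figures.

Coriolis parameter at 75°S:
f = 2Ω sin φ = 2 × 7.29×10⁻⁵ × sin 75° = 1.41×10⁻⁴ s⁻¹
Height gradient: |∂Z/∂n| = 60 m / 666000 m = 9.01×10⁻⁵
On a pressure surface, geostrophic balance gives V_g = (g/f)|∂Z/∂n|:
V_g = 9.81 × 9.01×10⁻⁵ / 1.41×10⁻⁴ = 6.28 m/s

6.3 m s⁻¹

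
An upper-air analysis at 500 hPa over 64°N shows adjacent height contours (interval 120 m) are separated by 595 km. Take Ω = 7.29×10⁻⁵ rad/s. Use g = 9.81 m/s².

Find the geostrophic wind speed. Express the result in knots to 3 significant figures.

29.3 knots

Coriolis parameter at 64°N:
f = 2Ω sin φ = 2 × 7.29×10⁻⁵ × sin 64° = 1.31×10⁻⁴ s⁻¹
Height gradient: |∂Z/∂n| = 120 m / 595000 m = 2.02×10⁻⁴
On a pressure surface, geostrophic balance gives V_g = (g/f)|∂Z/∂n|:
V_g = 9.81 × 2.02×10⁻⁴ / 1.31×10⁻⁴ = 15.1 m/s
Converting: 15.1 m/s × 1.944 = 29.3 knots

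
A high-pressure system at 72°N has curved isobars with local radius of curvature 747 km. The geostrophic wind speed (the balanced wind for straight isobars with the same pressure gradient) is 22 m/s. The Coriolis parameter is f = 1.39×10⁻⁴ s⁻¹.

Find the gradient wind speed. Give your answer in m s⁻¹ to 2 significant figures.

32 m s⁻¹

Around a high, pressure-gradient force acts outward with centrifugal, so Coriolis balances both:
fV = (1/ρ)|∂P/∂n| + V²/R  →  V² − fR·V + fR·V_g = 0
With fR = 1.39×10⁻⁴ × 747×10³ m = 104 m/s:
V = [fR − √((fR)² − 4 fR V_g)]/2 = [104 − √(104² − 4×104×22)]/2 = 31.6 m/s
Supergeostrophic (V > V_g = 22 m/s), as expected around a high.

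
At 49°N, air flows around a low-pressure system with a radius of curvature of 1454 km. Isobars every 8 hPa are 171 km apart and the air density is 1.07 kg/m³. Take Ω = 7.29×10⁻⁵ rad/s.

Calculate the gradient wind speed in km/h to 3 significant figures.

119 km/h

Coriolis parameter at 49°N:
f = 2Ω sin φ = 2 × 7.29×10⁻⁵ × sin 49° = 1.10×10⁻⁴ s⁻¹
Pressure gradient: |∂P/∂n| = 800 Pa / 171000 m = 4.68×10⁻³ Pa/m
Geostrophic speed: V_g = |∂P/∂n|/(fρ) = 4.68×10⁻³/(1.10×10⁻⁴ × 1.07) = 39.7 m/s
Around a low, centrifugal force acts outward with Coriolis, so pressure-gradient force balances both:
(1/ρ)|∂P/∂n| = fV + V²/R  →  V² + fR·V − fR·V_g = 0
With fR = 1.10×10⁻⁴ × 1454×10³ m = 160 m/s:
V = [−fR + √((fR)² + 4 fR V_g)]/2 = [−160 + √(160² + 4×160×39.7)]/2 = 32.9 m/s
Subgeostrophic (V < V_g = 39.7 m/s), as expected around a low.
Converting: 32.9 m/s × 3.6 = 119 km/h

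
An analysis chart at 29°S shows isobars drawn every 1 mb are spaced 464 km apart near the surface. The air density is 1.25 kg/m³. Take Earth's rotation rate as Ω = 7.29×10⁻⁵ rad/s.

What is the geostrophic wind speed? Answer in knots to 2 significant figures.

Coriolis parameter at 29°S:
f = 2Ω sin φ = 2 × 7.29×10⁻⁵ × sin 29° = 7.07×10⁻⁵ s⁻¹
Pressure gradient: |∂P/∂n| = 100 Pa / 464000 m = 2.16×10⁻⁴ Pa/m
Geostrophic balance (pressure-gradient force = Coriolis force):
V_g = (1/(fρ)) |∂P/∂n| = 2.16×10⁻⁴ / (7.07×10⁻⁵ × 1.25) = 2.44 m/s
Converting: 2.44 m/s × 1.944 = 4.7 knots

4.7 knots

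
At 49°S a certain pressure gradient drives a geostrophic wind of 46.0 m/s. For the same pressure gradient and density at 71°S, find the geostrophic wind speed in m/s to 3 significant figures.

36.7 m/s

With the same pressure gradient and density, V_g ∝ 1/f ∝ 1/sin φ.
V₂ = V₁ · sin φ₁ / sin φ₂ = 46.0 × sin 49° / sin 71°
V₂ = 46.0 × 0.7547/0.9455 = 36.7 m/s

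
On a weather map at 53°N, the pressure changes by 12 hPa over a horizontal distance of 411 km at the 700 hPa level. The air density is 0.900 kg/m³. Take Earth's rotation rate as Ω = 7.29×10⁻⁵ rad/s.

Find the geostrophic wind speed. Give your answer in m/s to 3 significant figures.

Coriolis parameter at 53°N:
f = 2Ω sin φ = 2 × 7.29×10⁻⁵ × sin 53° = 1.16×10⁻⁴ s⁻¹
Pressure gradient: |∂P/∂n| = 1200 Pa / 411000 m = 2.92×10⁻³ Pa/m
Geostrophic balance (pressure-gradient force = Coriolis force):
V_g = (1/(fρ)) |∂P/∂n| = 2.92×10⁻³ / (1.16×10⁻⁴ × 0.900) = 27.9 m/s

27.9 m/s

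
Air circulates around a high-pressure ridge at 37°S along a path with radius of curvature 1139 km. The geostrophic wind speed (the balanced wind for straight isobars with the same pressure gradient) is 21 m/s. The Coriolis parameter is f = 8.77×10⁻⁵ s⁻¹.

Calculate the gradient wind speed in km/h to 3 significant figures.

Around a high, pressure-gradient force acts outward with centrifugal, so Coriolis balances both:
fV = (1/ρ)|∂P/∂n| + V²/R  →  V² − fR·V + fR·V_g = 0
With fR = 8.77×10⁻⁵ × 1139×10³ m = 99.9 m/s:
V = [fR − √((fR)² − 4 fR V_g)]/2 = [99.9 − √(99.9² − 4×99.9×21)]/2 = 30 m/s
Supergeostrophic (V > V_g = 21 m/s), as expected around a high.
Converting: 30 m/s × 3.6 = 108 km/h

108 km/h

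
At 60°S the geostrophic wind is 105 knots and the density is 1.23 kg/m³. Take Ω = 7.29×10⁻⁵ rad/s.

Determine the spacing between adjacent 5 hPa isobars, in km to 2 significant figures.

60 km

Coriolis parameter at 60°S:
f = 2Ω sin φ = 2 × 7.29×10⁻⁵ × sin 60° = 1.26×10⁻⁴ s⁻¹
Wind speed in SI: 105 knots = 54.0 m/s
Geostrophic balance rearranged: |∂P/∂n| = f ρ V_g
|∂P/∂n| = 1.26×10⁻⁴ × 1.23 × 54.0 = 8.39×10⁻³ Pa/m
Isobar spacing: Δn = ΔP/|∂P/∂n| = 500 Pa / 8.39×10⁻³ Pa/m = 59600 m ≈ 60 km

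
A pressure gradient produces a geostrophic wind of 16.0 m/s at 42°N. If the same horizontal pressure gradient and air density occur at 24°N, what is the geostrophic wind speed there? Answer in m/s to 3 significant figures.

With the same pressure gradient and density, V_g ∝ 1/f ∝ 1/sin φ.
V₂ = V₁ · sin φ₁ / sin φ₂ = 16.0 × sin 42° / sin 24°
V₂ = 16.0 × 0.6691/0.4067 = 26.3 m/s

26.3 m/s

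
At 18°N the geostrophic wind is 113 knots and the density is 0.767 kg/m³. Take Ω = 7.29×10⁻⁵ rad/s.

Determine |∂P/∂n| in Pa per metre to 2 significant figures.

2.0×10⁻³ Pa/m

Coriolis parameter at 18°N:
f = 2Ω sin φ = 2 × 7.29×10⁻⁵ × sin 18° = 4.51×10⁻⁵ s⁻¹
Wind speed in SI: 113 knots = 58.1 m/s
Geostrophic balance rearranged: |∂P/∂n| = f ρ V_g
|∂P/∂n| = 4.51×10⁻⁵ × 0.767 × 58.1 = 2.01×10⁻³ Pa/m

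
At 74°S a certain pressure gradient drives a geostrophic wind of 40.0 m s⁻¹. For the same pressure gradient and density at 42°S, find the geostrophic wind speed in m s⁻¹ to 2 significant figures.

With the same pressure gradient and density, V_g ∝ 1/f ∝ 1/sin φ.
V₂ = V₁ · sin φ₁ / sin φ₂ = 40.0 × sin 74° / sin 42°
V₂ = 40.0 × 0.9613/0.6691 = 57 m s⁻¹

57 m s⁻¹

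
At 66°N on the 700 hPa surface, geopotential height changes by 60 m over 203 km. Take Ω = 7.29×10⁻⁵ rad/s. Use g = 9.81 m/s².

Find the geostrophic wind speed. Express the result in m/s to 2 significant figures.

22 m/s

Coriolis parameter at 66°N:
f = 2Ω sin φ = 2 × 7.29×10⁻⁵ × sin 66° = 1.33×10⁻⁴ s⁻¹
Height gradient: |∂Z/∂n| = 60 m / 203000 m = 2.96×10⁻⁴
On a pressure surface, geostrophic balance gives V_g = (g/f)|∂Z/∂n|:
V_g = 9.81 × 2.96×10⁻⁴ / 1.33×10⁻⁴ = 21.8 m/s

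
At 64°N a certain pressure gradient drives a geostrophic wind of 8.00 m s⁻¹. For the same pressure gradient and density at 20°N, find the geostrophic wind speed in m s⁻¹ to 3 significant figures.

With the same pressure gradient and density, V_g ∝ 1/f ∝ 1/sin φ.
V₂ = V₁ · sin φ₁ / sin φ₂ = 8.00 × sin 64° / sin 20°
V₂ = 8.00 × 0.8988/0.3420 = 21.0 m s⁻¹

21.0 m s⁻¹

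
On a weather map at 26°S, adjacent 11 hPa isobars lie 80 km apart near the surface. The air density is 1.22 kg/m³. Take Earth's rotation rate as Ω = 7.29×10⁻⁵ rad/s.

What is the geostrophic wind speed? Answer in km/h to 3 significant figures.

635 km/h

Coriolis parameter at 26°S:
f = 2Ω sin φ = 2 × 7.29×10⁻⁵ × sin 26° = 6.39×10⁻⁵ s⁻¹
Pressure gradient: |∂P/∂n| = 1100 Pa / 80000 m = 1.38×10⁻² Pa/m
Geostrophic balance (pressure-gradient force = Coriolis force):
V_g = (1/(fρ)) |∂P/∂n| = 1.38×10⁻² / (6.39×10⁻⁵ × 1.22) = 176 m/s
Converting: 176 m/s × 3.6 = 635 km/h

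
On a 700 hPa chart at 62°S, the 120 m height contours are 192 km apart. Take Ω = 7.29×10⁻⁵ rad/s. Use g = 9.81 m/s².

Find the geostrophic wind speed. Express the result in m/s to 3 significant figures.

47.6 m/s

Coriolis parameter at 62°S:
f = 2Ω sin φ = 2 × 7.29×10⁻⁵ × sin 62° = 1.29×10⁻⁴ s⁻¹
Height gradient: |∂Z/∂n| = 120 m / 192000 m = 6.25×10⁻⁴
On a pressure surface, geostrophic balance gives V_g = (g/f)|∂Z/∂n|:
V_g = 9.81 × 6.25×10⁻⁴ / 1.29×10⁻⁴ = 47.6 m/s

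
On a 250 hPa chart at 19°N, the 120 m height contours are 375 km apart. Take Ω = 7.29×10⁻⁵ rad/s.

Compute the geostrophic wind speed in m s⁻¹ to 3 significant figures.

66.1 m s⁻¹

Coriolis parameter at 19°N:
f = 2Ω sin φ = 2 × 7.29×10⁻⁵ × sin 19° = 4.75×10⁻⁵ s⁻¹
Height gradient: |∂Z/∂n| = 120 m / 375000 m = 3.20×10⁻⁴
On a pressure surface, geostrophic balance gives V_g = (g/f)|∂Z/∂n|:
V_g = 9.81 × 3.20×10⁻⁴ / 4.75×10⁻⁵ = 66.1 m/s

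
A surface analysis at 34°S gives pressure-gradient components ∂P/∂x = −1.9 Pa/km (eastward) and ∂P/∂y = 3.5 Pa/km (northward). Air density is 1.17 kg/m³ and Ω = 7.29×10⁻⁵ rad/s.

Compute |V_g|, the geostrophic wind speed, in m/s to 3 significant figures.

41.7 m/s

Coriolis parameter at 34°S:
f = 2Ω sin φ = 2 × 7.29×10⁻⁵ × sin 34° = 8.15×10⁻⁵ s⁻¹
In the Southern Hemisphere f is negative: f = −8.15×10⁻⁵ s⁻¹.
Component geostrophic relations (x east, y north):
u_g = −(1/(fρ)) ∂P/∂y,  v_g = (1/(fρ)) ∂P/∂x
u_g = −(3.5×10⁻³)/(−8.15×10⁻⁵ × 1.17) = 36.7 m/s;  v_g = (−1.9×10⁻³)/(−8.15×10⁻⁵ × 1.17) = 19.9 m/s
|V_g| = √(u_g² + v_g²) = 41.7 m/s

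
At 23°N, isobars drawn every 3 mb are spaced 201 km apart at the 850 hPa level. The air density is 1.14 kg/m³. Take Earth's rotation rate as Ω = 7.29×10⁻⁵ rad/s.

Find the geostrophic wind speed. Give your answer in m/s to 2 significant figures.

Coriolis parameter at 23°N:
f = 2Ω sin φ = 2 × 7.29×10⁻⁵ × sin 23° = 5.70×10⁻⁵ s⁻¹
Pressure gradient: |∂P/∂n| = 300 Pa / 201000 m = 1.49×10⁻³ Pa/m
Geostrophic balance (pressure-gradient force = Coriolis force):
V_g = (1/(fρ)) |∂P/∂n| = 1.49×10⁻³ / (5.70×10⁻⁵ × 1.14) = 23.0 m/s

23 m/s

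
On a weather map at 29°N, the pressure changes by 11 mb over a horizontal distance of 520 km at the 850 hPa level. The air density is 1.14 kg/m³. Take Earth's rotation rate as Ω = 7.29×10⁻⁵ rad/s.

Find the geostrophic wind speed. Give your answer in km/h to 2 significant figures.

Coriolis parameter at 29°N:
f = 2Ω sin φ = 2 × 7.29×10⁻⁵ × sin 29° = 7.07×10⁻⁵ s⁻¹
Pressure gradient: |∂P/∂n| = 1100 Pa / 520000 m = 2.12×10⁻³ Pa/m
Geostrophic balance (pressure-gradient force = Coriolis force):
V_g = (1/(fρ)) |∂P/∂n| = 2.12×10⁻³ / (7.07×10⁻⁵ × 1.14) = 26.3 m/s
Converting: 26.3 m/s × 3.6 = 95 km/h

95 km/h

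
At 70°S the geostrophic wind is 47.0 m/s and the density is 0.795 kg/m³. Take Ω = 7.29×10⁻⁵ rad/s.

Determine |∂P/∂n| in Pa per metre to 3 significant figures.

Coriolis parameter at 70°S:
f = 2Ω sin φ = 2 × 7.29×10⁻⁵ × sin 70° = 1.37×10⁻⁴ s⁻¹
Geostrophic balance rearranged: |∂P/∂n| = f ρ V_g
|∂P/∂n| = 1.37×10⁻⁴ × 0.795 × 47.0 = 5.12×10⁻³ Pa/m

5.12×10⁻³ Pa/m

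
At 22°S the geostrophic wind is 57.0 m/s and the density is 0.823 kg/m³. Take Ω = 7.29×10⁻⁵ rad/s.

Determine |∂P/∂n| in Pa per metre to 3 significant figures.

2.56×10⁻³ Pa/m

Coriolis parameter at 22°S:
f = 2Ω sin φ = 2 × 7.29×10⁻⁵ × sin 22° = 5.46×10⁻⁵ s⁻¹
Geostrophic balance rearranged: |∂P/∂n| = f ρ V_g
|∂P/∂n| = 5.46×10⁻⁵ × 0.823 × 57.0 = 2.56×10⁻³ Pa/m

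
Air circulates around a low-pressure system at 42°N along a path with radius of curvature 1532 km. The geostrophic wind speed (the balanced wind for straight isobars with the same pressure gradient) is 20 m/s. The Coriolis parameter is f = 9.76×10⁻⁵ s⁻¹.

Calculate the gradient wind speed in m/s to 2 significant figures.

Around a low, centrifugal force acts outward with Coriolis, so pressure-gradient force balances both:
(1/ρ)|∂P/∂n| = fV + V²/R  →  V² + fR·V − fR·V_g = 0
With fR = 9.76×10⁻⁵ × 1532×10³ m = 150 m/s:
V = [−fR + √((fR)² + 4 fR V_g)]/2 = [−150 + √(150² + 4×150×20)]/2 = 17.9 m/s
Subgeostrophic (V < V_g = 20 m/s), as expected around a low.

18 m/s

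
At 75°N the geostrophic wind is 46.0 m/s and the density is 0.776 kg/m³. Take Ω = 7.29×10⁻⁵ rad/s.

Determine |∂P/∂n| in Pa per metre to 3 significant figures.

Coriolis parameter at 75°N:
f = 2Ω sin φ = 2 × 7.29×10⁻⁵ × sin 75° = 1.41×10⁻⁴ s⁻¹
Geostrophic balance rearranged: |∂P/∂n| = f ρ V_g
|∂P/∂n| = 1.41×10⁻⁴ × 0.776 × 46.0 = 5.03×10⁻³ Pa/m

5.03×10⁻³ Pa/m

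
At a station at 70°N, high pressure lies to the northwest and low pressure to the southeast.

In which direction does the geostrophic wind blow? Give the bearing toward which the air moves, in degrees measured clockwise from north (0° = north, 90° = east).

The pressure-gradient force points toward the southeast (bearing 135°).
Geostrophic balance: in the Northern Hemisphere the Coriolis force deflects motion to the right, so the geostrophic wind blows 90° to the right of the pressure-gradient force (low pressure on the left).
Rotating 135° by 90° clockwise gives 225° — the wind blows toward the southwest.

225°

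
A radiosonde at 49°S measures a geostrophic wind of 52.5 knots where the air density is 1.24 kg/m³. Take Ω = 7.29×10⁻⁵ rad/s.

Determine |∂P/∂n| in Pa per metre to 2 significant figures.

3.7×10⁻³ Pa/m

Coriolis parameter at 49°S:
f = 2Ω sin φ = 2 × 7.29×10⁻⁵ × sin 49° = 1.10×10⁻⁴ s⁻¹
Wind speed in SI: 52.5 knots = 27.0 m/s
Geostrophic balance rearranged: |∂P/∂n| = f ρ V_g
|∂P/∂n| = 1.10×10⁻⁴ × 1.24 × 27.0 = 3.69×10⁻³ Pa/m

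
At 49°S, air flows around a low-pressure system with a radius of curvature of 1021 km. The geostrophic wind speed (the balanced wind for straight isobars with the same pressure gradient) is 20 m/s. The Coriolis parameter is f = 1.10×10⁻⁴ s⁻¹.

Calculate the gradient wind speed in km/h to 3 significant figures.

62.4 km/h

Around a low, centrifugal force acts outward with Coriolis, so pressure-gradient force balances both:
(1/ρ)|∂P/∂n| = fV + V²/R  →  V² + fR·V − fR·V_g = 0
With fR = 1.10×10⁻⁴ × 1021×10³ m = 112 m/s:
V = [−fR + √((fR)² + 4 fR V_g)]/2 = [−112 + √(112² + 4×112×20)]/2 = 17.3 m/s
Subgeostrophic (V < V_g = 20 m/s), as expected around a low.
Converting: 17.3 m/s × 3.6 = 62.4 km/h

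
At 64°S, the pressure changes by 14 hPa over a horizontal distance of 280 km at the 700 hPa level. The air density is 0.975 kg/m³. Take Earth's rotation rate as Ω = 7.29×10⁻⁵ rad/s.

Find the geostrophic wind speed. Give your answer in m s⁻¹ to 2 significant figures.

39 m s⁻¹

Coriolis parameter at 64°S:
f = 2Ω sin φ = 2 × 7.29×10⁻⁵ × sin 64° = 1.31×10⁻⁴ s⁻¹
Pressure gradient: |∂P/∂n| = 1400 Pa / 280000 m = 5.00×10⁻³ Pa/m
Geostrophic balance (pressure-gradient force = Coriolis force):
V_g = (1/(fρ)) |∂P/∂n| = 5.00×10⁻³ / (1.31×10⁻⁴ × 0.975) = 39.1 m/s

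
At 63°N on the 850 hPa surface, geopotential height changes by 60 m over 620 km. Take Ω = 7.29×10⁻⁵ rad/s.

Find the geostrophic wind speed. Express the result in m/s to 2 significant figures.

7.3 m/s

Coriolis parameter at 63°N:
f = 2Ω sin φ = 2 × 7.29×10⁻⁵ × sin 63° = 1.30×10⁻⁴ s⁻¹
Height gradient: |∂Z/∂n| = 60 m / 620000 m = 9.68×10⁻⁵
On a pressure surface, geostrophic balance gives V_g = (g/f)|∂Z/∂n|:
V_g = 9.81 × 9.68×10⁻⁵ / 1.30×10⁻⁴ = 7.31 m/s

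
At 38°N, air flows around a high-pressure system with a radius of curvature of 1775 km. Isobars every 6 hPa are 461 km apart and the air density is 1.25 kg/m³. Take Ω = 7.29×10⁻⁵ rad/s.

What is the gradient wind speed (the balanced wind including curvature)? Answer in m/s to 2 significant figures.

Coriolis parameter at 38°N:
f = 2Ω sin φ = 2 × 7.29×10⁻⁵ × sin 38° = 8.98×10⁻⁵ s⁻¹
Pressure gradient: |∂P/∂n| = 600 Pa / 461000 m = 1.30×10⁻³ Pa/m
Geostrophic speed: V_g = |∂P/∂n|/(fρ) = 1.30×10⁻³/(8.98×10⁻⁵ × 1.25) = 11.6 m/s
Around a high, pressure-gradient force acts outward with centrifugal, so Coriolis balances both:
fV = (1/ρ)|∂P/∂n| + V²/R  →  V² − fR·V + fR·V_g = 0
With fR = 8.98×10⁻⁵ × 1775×10³ m = 159 m/s:
V = [fR − √((fR)² − 4 fR V_g)]/2 = [159 − √(159² − 4×159×11.6)]/2 = 12.6 m/s
Supergeostrophic (V > V_g = 11.6 m/s), as expected around a high.

13 m/s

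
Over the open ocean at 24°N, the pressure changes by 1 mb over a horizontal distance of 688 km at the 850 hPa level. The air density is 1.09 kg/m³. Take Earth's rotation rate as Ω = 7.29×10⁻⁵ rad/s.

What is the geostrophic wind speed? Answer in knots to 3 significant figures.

4.37 knots

Coriolis parameter at 24°N:
f = 2Ω sin φ = 2 × 7.29×10⁻⁵ × sin 24° = 5.93×10⁻⁵ s⁻¹
Pressure gradient: |∂P/∂n| = 100 Pa / 688000 m = 1.45×10⁻⁴ Pa/m
Geostrophic balance (pressure-gradient force = Coriolis force):
V_g = (1/(fρ)) |∂P/∂n| = 1.45×10⁻⁴ / (5.93×10⁻⁵ × 1.09) = 2.25 m/s
Converting: 2.25 m/s × 1.944 = 4.37 knots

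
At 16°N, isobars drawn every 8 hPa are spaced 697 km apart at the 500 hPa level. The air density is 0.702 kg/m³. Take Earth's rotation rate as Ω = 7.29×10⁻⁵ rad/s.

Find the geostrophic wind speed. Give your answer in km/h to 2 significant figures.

Coriolis parameter at 16°N:
f = 2Ω sin φ = 2 × 7.29×10⁻⁵ × sin 16° = 4.02×10⁻⁵ s⁻¹
Pressure gradient: |∂P/∂n| = 800 Pa / 697000 m = 1.15×10⁻³ Pa/m
Geostrophic balance (pressure-gradient force = Coriolis force):
V_g = (1/(fρ)) |∂P/∂n| = 1.15×10⁻³ / (4.02×10⁻⁵ × 0.702) = 40.7 m/s
Converting: 40.7 m/s × 3.6 = 150 km/h

150 km/h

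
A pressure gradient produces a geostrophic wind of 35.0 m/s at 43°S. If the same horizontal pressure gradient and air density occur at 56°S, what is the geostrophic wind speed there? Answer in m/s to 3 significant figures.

28.8 m/s

With the same pressure gradient and density, V_g ∝ 1/f ∝ 1/sin φ.
V₂ = V₁ · sin φ₁ / sin φ₂ = 35.0 × sin 43° / sin 56°
V₂ = 35.0 × 0.6820/0.8290 = 28.8 m/s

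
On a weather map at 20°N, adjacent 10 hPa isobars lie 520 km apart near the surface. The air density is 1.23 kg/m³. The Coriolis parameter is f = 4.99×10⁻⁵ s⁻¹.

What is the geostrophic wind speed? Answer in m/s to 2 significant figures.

Pressure gradient: |∂P/∂n| = 1000 Pa / 520000 m = 1.92×10⁻³ Pa/m
Geostrophic balance (pressure-gradient force = Coriolis force):
V_g = (1/(fρ)) |∂P/∂n| = 1.92×10⁻³ / (4.99×10⁻⁵ × 1.23) = 31.3 m/s

31 m/s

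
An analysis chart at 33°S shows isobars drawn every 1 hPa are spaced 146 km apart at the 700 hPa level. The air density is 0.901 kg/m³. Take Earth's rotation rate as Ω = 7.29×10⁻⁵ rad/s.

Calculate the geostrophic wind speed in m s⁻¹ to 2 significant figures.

9.6 m s⁻¹

Coriolis parameter at 33°S:
f = 2Ω sin φ = 2 × 7.29×10⁻⁵ × sin 33° = 7.94×10⁻⁵ s⁻¹
Pressure gradient: |∂P/∂n| = 100 Pa / 146000 m = 6.85×10⁻⁴ Pa/m
Geostrophic balance (pressure-gradient force = Coriolis force):
V_g = (1/(fρ)) |∂P/∂n| = 6.85×10⁻⁴ / (7.94×10⁻⁵ × 0.901) = 9.57 m/s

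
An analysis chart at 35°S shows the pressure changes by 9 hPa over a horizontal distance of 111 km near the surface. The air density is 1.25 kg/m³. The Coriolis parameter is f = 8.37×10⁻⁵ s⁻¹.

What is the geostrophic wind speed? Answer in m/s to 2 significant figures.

Pressure gradient: |∂P/∂n| = 900 Pa / 111000 m = 8.11×10⁻³ Pa/m
Geostrophic balance (pressure-gradient force = Coriolis force):
V_g = (1/(fρ)) |∂P/∂n| = 8.11×10⁻³ / (8.37×10⁻⁵ × 1.25) = 77.5 m/s

77 m/s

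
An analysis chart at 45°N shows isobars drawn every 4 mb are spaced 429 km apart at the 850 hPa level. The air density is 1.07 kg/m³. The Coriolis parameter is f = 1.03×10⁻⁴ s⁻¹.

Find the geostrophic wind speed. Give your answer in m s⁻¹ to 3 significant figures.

Pressure gradient: |∂P/∂n| = 400 Pa / 429000 m = 9.32×10⁻⁴ Pa/m
Geostrophic balance (pressure-gradient force = Coriolis force):
V_g = (1/(fρ)) |∂P/∂n| = 9.32×10⁻⁴ / (1.03×10⁻⁴ × 1.07) = 8.46 m/s

8.46 m s⁻¹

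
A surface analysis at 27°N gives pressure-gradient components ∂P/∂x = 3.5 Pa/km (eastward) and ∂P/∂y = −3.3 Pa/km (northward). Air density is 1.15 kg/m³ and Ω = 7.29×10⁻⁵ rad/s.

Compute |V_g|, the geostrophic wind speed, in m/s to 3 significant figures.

63.2 m/s

Coriolis parameter at 27°N:
f = 2Ω sin φ = 2 × 7.29×10⁻⁵ × sin 27° = 6.62×10⁻⁵ s⁻¹
Component geostrophic relations (x east, y north):
u_g = −(1/(fρ)) ∂P/∂y,  v_g = (1/(fρ)) ∂P/∂x
u_g = −(−3.3×10⁻³)/(6.62×10⁻⁵ × 1.15) = 43.4 m/s;  v_g = (3.5×10⁻³)/(6.62×10⁻⁵ × 1.15) = 46.0 m/s
|V_g| = √(u_g² + v_g²) = 63.2 m/s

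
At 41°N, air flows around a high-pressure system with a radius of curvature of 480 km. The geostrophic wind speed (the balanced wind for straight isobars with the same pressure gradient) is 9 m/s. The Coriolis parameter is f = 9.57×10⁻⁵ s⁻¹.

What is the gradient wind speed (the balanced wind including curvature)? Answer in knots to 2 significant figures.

Around a high, pressure-gradient force acts outward with centrifugal, so Coriolis balances both:
fV = (1/ρ)|∂P/∂n| + V²/R  →  V² − fR·V + fR·V_g = 0
With fR = 9.57×10⁻⁵ × 480×10³ m = 45.9 m/s:
V = [fR − √((fR)² − 4 fR V_g)]/2 = [45.9 − √(45.9² − 4×45.9×9)]/2 = 12.3 m/s
Supergeostrophic (V > V_g = 9 m/s), as expected around a high.
Converting: 12.3 m/s × 1.944 = 24 knots

24 knots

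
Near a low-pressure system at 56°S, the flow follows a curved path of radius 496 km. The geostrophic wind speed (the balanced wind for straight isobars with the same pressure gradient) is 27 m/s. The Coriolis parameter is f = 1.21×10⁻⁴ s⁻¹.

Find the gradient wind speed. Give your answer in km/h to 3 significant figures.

72.7 km/h

Around a low, centrifugal force acts outward with Coriolis, so pressure-gradient force balances both:
(1/ρ)|∂P/∂n| = fV + V²/R  →  V² + fR·V − fR·V_g = 0
With fR = 1.21×10⁻⁴ × 496×10³ m = 60.0 m/s:
V = [−fR + √((fR)² + 4 fR V_g)]/2 = [−60.0 + √(60.0² + 4×60.0×27)]/2 = 20.2 m/s
Subgeostrophic (V < V_g = 27 m/s), as expected around a low.
Converting: 20.2 m/s × 3.6 = 72.7 km/h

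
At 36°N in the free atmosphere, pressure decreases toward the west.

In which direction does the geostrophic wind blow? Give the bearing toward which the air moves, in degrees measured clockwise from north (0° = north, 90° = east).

000°

The pressure-gradient force points toward the west (bearing 270°).
Geostrophic balance: in the Northern Hemisphere the Coriolis force deflects motion to the right, so the geostrophic wind blows 90° to the right of the pressure-gradient force (low pressure on the left).
Rotating 270° by 90° clockwise gives 000° — the wind blows toward the north.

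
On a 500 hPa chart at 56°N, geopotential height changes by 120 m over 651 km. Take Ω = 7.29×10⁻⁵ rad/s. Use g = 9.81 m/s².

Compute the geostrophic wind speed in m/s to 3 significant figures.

Coriolis parameter at 56°N:
f = 2Ω sin φ = 2 × 7.29×10⁻⁵ × sin 56° = 1.21×10⁻⁴ s⁻¹
Height gradient: |∂Z/∂n| = 120 m / 651000 m = 1.84×10⁻⁴
On a pressure surface, geostrophic balance gives V_g = (g/f)|∂Z/∂n|:
V_g = 9.81 × 1.84×10⁻⁴ / 1.21×10⁻⁴ = 15.0 m/s

15.0 m/s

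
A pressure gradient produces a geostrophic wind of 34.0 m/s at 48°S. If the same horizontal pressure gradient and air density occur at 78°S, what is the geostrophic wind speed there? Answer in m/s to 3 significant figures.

With the same pressure gradient and density, V_g ∝ 1/f ∝ 1/sin φ.
V₂ = V₁ · sin φ₁ / sin φ₂ = 34.0 × sin 48° / sin 78°
V₂ = 34.0 × 0.7431/0.9781 = 25.8 m/s

25.8 m/s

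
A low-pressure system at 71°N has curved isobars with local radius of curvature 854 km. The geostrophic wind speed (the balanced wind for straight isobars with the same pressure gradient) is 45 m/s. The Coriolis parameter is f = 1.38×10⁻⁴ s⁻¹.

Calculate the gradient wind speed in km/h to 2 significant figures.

Around a low, centrifugal force acts outward with Coriolis, so pressure-gradient force balances both:
(1/ρ)|∂P/∂n| = fV + V²/R  →  V² + fR·V − fR·V_g = 0
With fR = 1.38×10⁻⁴ × 854×10³ m = 118 m/s:
V = [−fR + √((fR)² + 4 fR V_g)]/2 = [−118 + √(118² + 4×118×45)]/2 = 34.8 m/s
Subgeostrophic (V < V_g = 45 m/s), as expected around a low.
Converting: 34.8 m/s × 3.6 = 130 km/h

130 km/h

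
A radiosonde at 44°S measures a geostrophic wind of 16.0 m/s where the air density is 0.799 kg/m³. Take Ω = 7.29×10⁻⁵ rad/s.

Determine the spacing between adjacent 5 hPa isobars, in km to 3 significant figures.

386 km

Coriolis parameter at 44°S:
f = 2Ω sin φ = 2 × 7.29×10⁻⁵ × sin 44° = 1.01×10⁻⁴ s⁻¹
Geostrophic balance rearranged: |∂P/∂n| = f ρ V_g
|∂P/∂n| = 1.01×10⁻⁴ × 0.799 × 16.0 = 1.29×10⁻³ Pa/m
Isobar spacing: Δn = ΔP/|∂P/∂n| = 500 Pa / 1.29×10⁻³ Pa/m = 386166 m ≈ 386 km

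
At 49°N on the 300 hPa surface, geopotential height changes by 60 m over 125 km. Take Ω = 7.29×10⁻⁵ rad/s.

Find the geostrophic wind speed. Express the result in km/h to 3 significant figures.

154 km/h

Coriolis parameter at 49°N:
f = 2Ω sin φ = 2 × 7.29×10⁻⁵ × sin 49° = 1.10×10⁻⁴ s⁻¹
Height gradient: |∂Z/∂n| = 60 m / 125000 m = 4.80×10⁻⁴
On a pressure surface, geostrophic balance gives V_g = (g/f)|∂Z/∂n|:
V_g = 9.81 × 4.80×10⁻⁴ / 1.10×10⁻⁴ = 42.8 m/s
Converting: 42.8 m/s × 3.6 = 154 km/h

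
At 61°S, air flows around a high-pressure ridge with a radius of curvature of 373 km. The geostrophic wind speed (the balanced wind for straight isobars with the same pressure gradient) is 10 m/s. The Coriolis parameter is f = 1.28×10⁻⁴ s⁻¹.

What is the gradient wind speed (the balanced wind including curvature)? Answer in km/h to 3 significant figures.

Around a high, pressure-gradient force acts outward with centrifugal, so Coriolis balances both:
fV = (1/ρ)|∂P/∂n| + V²/R  →  V² − fR·V + fR·V_g = 0
With fR = 1.28×10⁻⁴ × 373×10³ m = 47.7 m/s:
V = [fR − √((fR)² − 4 fR V_g)]/2 = [47.7 − √(47.7² − 4×47.7×10)]/2 = 14.3 m/s
Supergeostrophic (V > V_g = 10 m/s), as expected around a high.
Converting: 14.3 m/s × 3.6 = 51.3 km/h

51.3 km/h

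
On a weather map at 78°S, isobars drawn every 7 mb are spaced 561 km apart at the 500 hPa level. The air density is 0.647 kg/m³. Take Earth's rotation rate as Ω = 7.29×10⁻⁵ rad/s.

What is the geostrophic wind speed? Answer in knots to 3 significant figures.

Coriolis parameter at 78°S:
f = 2Ω sin φ = 2 × 7.29×10⁻⁵ × sin 78° = 1.43×10⁻⁴ s⁻¹
Pressure gradient: |∂P/∂n| = 700 Pa / 561000 m = 1.25×10⁻³ Pa/m
Geostrophic balance (pressure-gradient force = Coriolis force):
V_g = (1/(fρ)) |∂P/∂n| = 1.25×10⁻³ / (1.43×10⁻⁴ × 0.647) = 13.5 m/s
Converting: 13.5 m/s × 1.944 = 26.3 knots

26.3 knots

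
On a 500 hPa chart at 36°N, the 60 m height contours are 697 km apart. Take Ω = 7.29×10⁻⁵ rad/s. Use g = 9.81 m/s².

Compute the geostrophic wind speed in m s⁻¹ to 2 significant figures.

9.9 m s⁻¹

Coriolis parameter at 36°N:
f = 2Ω sin φ = 2 × 7.29×10⁻⁵ × sin 36° = 8.57×10⁻⁵ s⁻¹
Height gradient: |∂Z/∂n| = 60 m / 697000 m = 8.61×10⁻⁵
On a pressure surface, geostrophic balance gives V_g = (g/f)|∂Z/∂n|:
V_g = 9.81 × 8.61×10⁻⁵ / 8.57×10⁻⁵ = 9.85 m/s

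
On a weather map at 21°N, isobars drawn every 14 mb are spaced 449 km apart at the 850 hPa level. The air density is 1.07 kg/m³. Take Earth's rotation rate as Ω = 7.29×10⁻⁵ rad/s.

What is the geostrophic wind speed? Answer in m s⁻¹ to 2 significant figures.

Coriolis parameter at 21°N:
f = 2Ω sin φ = 2 × 7.29×10⁻⁵ × sin 21° = 5.23×10⁻⁵ s⁻¹
Pressure gradient: |∂P/∂n| = 1400 Pa / 449000 m = 3.12×10⁻³ Pa/m
Geostrophic balance (pressure-gradient force = Coriolis force):
V_g = (1/(fρ)) |∂P/∂n| = 3.12×10⁻³ / (5.23×10⁻⁵ × 1.07) = 55.8 m/s

56 m s⁻¹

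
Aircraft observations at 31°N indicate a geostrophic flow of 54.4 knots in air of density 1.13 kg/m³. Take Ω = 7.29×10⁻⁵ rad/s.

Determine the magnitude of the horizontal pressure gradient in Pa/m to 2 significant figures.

Coriolis parameter at 31°N:
f = 2Ω sin φ = 2 × 7.29×10⁻⁵ × sin 31° = 7.51×10⁻⁵ s⁻¹
Wind speed in SI: 54.4 knots = 28.0 m/s
Geostrophic balance rearranged: |∂P/∂n| = f ρ V_g
|∂P/∂n| = 7.51×10⁻⁵ × 1.13 × 28.0 = 2.37×10⁻³ Pa/m

2.4×10⁻³ Pa/m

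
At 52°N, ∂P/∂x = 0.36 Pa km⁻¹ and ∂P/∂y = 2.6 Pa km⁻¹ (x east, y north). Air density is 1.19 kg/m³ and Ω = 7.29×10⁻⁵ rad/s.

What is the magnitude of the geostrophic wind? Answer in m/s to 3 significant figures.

Coriolis parameter at 52°N:
f = 2Ω sin φ = 2 × 7.29×10⁻⁵ × sin 52° = 1.15×10⁻⁴ s⁻¹
Component geostrophic relations (x east, y north):
u_g = −(1/(fρ)) ∂P/∂y,  v_g = (1/(fρ)) ∂P/∂x
u_g = −(2.6×10⁻³)/(1.15×10⁻⁴ × 1.19) = −19.0 m/s;  v_g = (0.36×10⁻³)/(1.15×10⁻⁴ × 1.19) = 2.63 m/s
|V_g| = √(u_g² + v_g²) = 19.2 m/s

19.2 m/s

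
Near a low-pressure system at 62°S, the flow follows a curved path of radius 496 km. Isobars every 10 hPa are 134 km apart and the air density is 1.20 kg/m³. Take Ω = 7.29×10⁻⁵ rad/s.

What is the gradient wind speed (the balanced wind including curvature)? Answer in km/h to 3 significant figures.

Coriolis parameter at 62°S:
f = 2Ω sin φ = 2 × 7.29×10⁻⁵ × sin 62° = 1.29×10⁻⁴ s⁻¹
Pressure gradient: |∂P/∂n| = 1000 Pa / 134000 m = 7.46×10⁻³ Pa/m
Geostrophic speed: V_g = |∂P/∂n|/(fρ) = 7.46×10⁻³/(1.29×10⁻⁴ × 1.20) = 48.3 m/s
Around a low, centrifugal force acts outward with Coriolis, so pressure-gradient force balances both:
(1/ρ)|∂P/∂n| = fV + V²/R  →  V² + fR·V − fR·V_g = 0
With fR = 1.29×10⁻⁴ × 496×10³ m = 63.9 m/s:
V = [−fR + √((fR)² + 4 fR V_g)]/2 = [−63.9 + √(63.9² + 4×63.9×48.3)]/2 = 32.1 m/s
Subgeostrophic (V < V_g = 48.3 m/s), as expected around a low.
Converting: 32.1 m/s × 3.6 = 116 km/h

116 km/h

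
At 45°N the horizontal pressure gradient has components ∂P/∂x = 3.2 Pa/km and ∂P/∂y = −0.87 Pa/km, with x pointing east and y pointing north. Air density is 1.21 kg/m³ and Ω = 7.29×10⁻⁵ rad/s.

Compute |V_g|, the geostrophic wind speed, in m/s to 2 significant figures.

Coriolis parameter at 45°N:
f = 2Ω sin φ = 2 × 7.29×10⁻⁵ × sin 45° = 1.03×10⁻⁴ s⁻¹
Component geostrophic relations (x east, y north):
u_g = −(1/(fρ)) ∂P/∂y,  v_g = (1/(fρ)) ∂P/∂x
u_g = −(−0.87×10⁻³)/(1.03×10⁻⁴ × 1.21) = 6.97 m/s;  v_g = (3.2×10⁻³)/(1.03×10⁻⁴ × 1.21) = 25.7 m/s
|V_g| = √(u_g² + v_g²) = 26.6 m/s

27 m/s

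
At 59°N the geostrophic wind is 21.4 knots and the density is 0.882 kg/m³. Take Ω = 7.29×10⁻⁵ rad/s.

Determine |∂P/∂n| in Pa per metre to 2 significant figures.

Coriolis parameter at 59°N:
f = 2Ω sin φ = 2 × 7.29×10⁻⁵ × sin 59° = 1.25×10⁻⁴ s⁻¹
Wind speed in SI: 21.4 knots = 11.0 m/s
Geostrophic balance rearranged: |∂P/∂n| = f ρ V_g
|∂P/∂n| = 1.25×10⁻⁴ × 0.882 × 11.0 = 1.21×10⁻³ Pa/m

1.2×10⁻³ Pa/m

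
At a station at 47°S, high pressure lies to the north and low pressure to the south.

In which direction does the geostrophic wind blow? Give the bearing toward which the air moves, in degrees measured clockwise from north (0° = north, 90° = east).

090°

The pressure-gradient force points toward the south (bearing 180°).
Geostrophic balance: in the Southern Hemisphere the Coriolis force deflects motion to the left, so the geostrophic wind blows 90° to the left of the pressure-gradient force (low pressure on the right).
Rotating 180° by 90° counterclockwise gives 090° — the wind blows toward the east.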